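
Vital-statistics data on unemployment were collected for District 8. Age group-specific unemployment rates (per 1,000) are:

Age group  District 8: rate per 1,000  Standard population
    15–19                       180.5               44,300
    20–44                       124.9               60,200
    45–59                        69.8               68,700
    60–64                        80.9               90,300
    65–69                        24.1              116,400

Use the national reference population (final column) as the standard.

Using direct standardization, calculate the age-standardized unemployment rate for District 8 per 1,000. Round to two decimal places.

Standard total = 379,900; weights = 0.1166, 0.1585, 0.1808, 0.2377, 0.3064.
Standardized rate: 0.1166×180.5 + 0.1585×124.9 + 0.1808×69.8 + 0.2377×80.9 + 0.3064×24.1 = 80.0761 per 1,000.

80.08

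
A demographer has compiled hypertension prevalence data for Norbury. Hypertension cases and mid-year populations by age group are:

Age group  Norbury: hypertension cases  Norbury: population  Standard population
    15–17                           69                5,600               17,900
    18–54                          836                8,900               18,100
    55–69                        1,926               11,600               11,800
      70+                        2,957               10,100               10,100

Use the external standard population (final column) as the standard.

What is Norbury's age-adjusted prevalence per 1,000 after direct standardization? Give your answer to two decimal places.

Age-specific rates per 1,000 for Norbury: 12.321, 93.933, 166.034, 292.772.
Standard total = 57,900; weights = 0.3092, 0.3126, 0.2038, 0.1744.
Standardized rate: 0.3092×12.321 + 0.3126×93.933 + 0.2038×166.034 + 0.1744×292.772 = 118.0819 per 1,000.

118.08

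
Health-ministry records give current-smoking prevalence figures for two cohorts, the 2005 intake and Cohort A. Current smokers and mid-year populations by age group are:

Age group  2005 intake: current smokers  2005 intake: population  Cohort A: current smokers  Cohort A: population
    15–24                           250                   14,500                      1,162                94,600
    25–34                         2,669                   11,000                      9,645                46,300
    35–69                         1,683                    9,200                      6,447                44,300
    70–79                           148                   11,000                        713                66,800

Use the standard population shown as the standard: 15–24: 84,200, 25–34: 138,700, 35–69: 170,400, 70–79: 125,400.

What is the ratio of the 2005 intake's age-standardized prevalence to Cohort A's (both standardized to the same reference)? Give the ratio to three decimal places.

1.212

Age-specific rates per 1,000 for the 2005 intake: 17.241, 242.636, 182.935, 13.455.
For Cohort A: 12.283, 208.315, 145.530, 10.674.
Standard total = 518,700; weights = 0.1623, 0.2674, 0.3285, 0.2418.
The 2005 intake: 0.1623×17.241 + 0.2674×242.636 + 0.3285×182.935 + 0.2418×13.455 = 131.0289 per 1,000.
Cohort A: 0.1623×12.283 + 0.2674×208.315 + 0.3285×145.530 + 0.2418×10.674 = 108.0865 per 1,000.
Ratio = 131.0289 ÷ 108.0865 = 1.21226.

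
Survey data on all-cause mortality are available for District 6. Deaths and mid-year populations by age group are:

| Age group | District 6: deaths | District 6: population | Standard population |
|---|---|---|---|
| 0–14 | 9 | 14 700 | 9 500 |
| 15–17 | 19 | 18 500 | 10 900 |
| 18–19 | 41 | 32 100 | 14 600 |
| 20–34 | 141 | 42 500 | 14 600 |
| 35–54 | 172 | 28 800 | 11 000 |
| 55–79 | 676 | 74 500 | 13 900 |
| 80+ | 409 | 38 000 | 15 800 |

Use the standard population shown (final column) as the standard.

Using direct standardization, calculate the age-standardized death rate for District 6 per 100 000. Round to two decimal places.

Age-specific rates per 100 000 for District 6: 61.22, 102.70, 127.73, 331.76, 597.22, 907.38, 1076.32.
Standard total = 90 300; weights = 0.1052, 0.1207, 0.1617, 0.1617, 0.1218, 0.1539, 0.1750.
Standardized rate: 0.1052×61.22 + 0.1207×102.70 + 0.1617×127.73 + 0.1617×331.76 + 0.1218×597.22 + 0.1539×907.38 + 0.1750×1076.32 = 493.8816 per 100 000.

493.88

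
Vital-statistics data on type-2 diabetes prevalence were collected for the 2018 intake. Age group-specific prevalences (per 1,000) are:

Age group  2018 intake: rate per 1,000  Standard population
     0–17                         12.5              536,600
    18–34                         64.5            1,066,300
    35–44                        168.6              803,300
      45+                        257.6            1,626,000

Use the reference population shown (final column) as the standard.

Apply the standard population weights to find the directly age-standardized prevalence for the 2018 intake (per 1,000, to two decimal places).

156.19

Standard total = 4,032,200; weights = 0.1331, 0.2644, 0.1992, 0.4033.
Standardized rate: 0.1331×12.5 + 0.2644×64.5 + 0.1992×168.6 + 0.4033×257.6 = 156.1872 per 1,000.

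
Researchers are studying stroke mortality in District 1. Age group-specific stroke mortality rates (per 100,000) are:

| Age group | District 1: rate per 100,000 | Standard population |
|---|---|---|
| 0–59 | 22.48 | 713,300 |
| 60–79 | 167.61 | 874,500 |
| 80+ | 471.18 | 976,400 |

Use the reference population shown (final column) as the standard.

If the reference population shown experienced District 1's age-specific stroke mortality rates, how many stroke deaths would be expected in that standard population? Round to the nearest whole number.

Expected stroke deaths = Σ (standard pop × age-specific rate ÷ 100,000)
= 713,300×22.48/100,000 + 874,500×167.61/100,000 + 976,400×471.18/100,000
= 160.35 + 1465.75 + 4600.60 = 6226.70.

6227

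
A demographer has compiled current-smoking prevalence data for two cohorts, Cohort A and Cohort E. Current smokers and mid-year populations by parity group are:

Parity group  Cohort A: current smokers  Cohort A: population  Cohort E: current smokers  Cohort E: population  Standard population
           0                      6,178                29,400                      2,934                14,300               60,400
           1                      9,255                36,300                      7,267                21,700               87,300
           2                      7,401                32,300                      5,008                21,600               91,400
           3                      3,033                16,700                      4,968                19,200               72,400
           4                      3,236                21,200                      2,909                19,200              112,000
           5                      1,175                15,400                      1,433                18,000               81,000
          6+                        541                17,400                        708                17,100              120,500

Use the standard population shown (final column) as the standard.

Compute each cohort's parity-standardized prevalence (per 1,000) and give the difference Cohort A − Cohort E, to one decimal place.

Parity-specific rates per 1,000 for Cohort A: 210.136, 254.959, 229.133, 181.617, 152.642, 76.299, 31.092.
For Cohort E: 205.175, 334.885, 231.852, 258.750, 151.510, 79.611, 41.404.
Standard total = 625,000; weights = 0.0966, 0.1397, 0.1462, 0.1158, 0.1792, 0.1296, 0.1928.
Cohort A: 0.0966×210.136 + 0.1397×254.959 + 0.1462×229.133 + 0.1158×181.617 + 0.1792×152.642 + 0.1296×76.299 + 0.1928×31.092 = 153.7033 per 1,000.
Cohort E: 0.0966×205.175 + 0.1397×334.885 + 0.1462×231.852 + 0.1158×258.750 + 0.1792×151.510 + 0.1296×79.611 + 0.1928×41.404 = 175.9353 per 1,000.
Difference = 153.7033 − 175.9353 = -22.2320.

-22.2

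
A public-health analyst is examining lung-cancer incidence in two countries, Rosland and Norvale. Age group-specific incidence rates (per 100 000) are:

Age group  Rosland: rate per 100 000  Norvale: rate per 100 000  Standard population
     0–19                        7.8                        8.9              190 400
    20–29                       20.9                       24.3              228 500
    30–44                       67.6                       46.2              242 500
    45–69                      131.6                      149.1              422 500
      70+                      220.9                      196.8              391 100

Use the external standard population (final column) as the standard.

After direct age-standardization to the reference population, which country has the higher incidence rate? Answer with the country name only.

Rosland

Standard total = 1 475 000; weights = 0.1291, 0.1549, 0.1644, 0.2864, 0.2652.
Rosland: 0.1291×7.8 + 0.1549×20.9 + 0.1644×67.6 + 0.2864×131.6 + 0.2652×220.9 = 111.6263 per 100 000.
Norvale: 0.1291×8.9 + 0.1549×24.3 + 0.1644×46.2 + 0.2864×149.1 + 0.2652×196.8 = 107.3992 per 100 000.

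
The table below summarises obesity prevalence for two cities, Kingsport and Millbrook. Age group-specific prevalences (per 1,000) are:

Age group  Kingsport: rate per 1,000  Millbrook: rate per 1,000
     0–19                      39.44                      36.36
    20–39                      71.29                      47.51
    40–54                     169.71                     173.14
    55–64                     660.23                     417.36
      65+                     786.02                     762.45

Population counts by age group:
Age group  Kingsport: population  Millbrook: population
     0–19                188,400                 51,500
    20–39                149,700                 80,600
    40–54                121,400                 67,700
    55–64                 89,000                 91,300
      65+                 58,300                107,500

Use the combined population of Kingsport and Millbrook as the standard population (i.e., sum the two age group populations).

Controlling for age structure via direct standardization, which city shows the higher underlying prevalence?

Kingsport

Combined standard total = 1,005,400; weights = 0.2386, 0.2291, 0.1881, 0.1793, 0.1649.
Kingsport: 0.2386×39.44 + 0.2291×71.29 + 0.1881×169.71 + 0.1793×660.23 + 0.1649×786.02 = 305.6828 per 1,000.
Millbrook: 0.2386×36.36 + 0.2291×47.51 + 0.1881×173.14 + 0.1793×417.36 + 0.1649×762.45 = 252.7047 per 1,000.
The crude rates (236.14 vs 344.94) would put Millbrook higher, but that reflects its age composition; once standardized to a common age structure, Kingsport has the higher underlying rate.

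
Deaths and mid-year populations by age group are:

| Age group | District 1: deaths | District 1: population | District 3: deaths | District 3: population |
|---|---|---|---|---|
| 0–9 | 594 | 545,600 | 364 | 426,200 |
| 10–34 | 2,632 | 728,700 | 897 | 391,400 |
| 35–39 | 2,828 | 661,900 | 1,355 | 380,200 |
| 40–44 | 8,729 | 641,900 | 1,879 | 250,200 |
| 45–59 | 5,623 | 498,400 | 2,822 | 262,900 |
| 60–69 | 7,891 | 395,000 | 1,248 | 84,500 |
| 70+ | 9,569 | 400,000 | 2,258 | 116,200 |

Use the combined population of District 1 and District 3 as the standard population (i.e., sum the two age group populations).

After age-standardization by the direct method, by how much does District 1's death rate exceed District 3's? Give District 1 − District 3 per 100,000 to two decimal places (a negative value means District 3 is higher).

226.68

Age-specific rates per 100,000 for District 1: 108.87, 361.19, 427.25, 1359.87, 1128.21, 1997.72, 2392.25.
For District 3: 85.41, 229.18, 356.39, 751.00, 1073.41, 1476.92, 1943.20.
Combined standard total = 5,783,100; weights = 0.1680, 0.1937, 0.1802, 0.1543, 0.1316, 0.0829, 0.0893.
District 1: 0.1680×108.87 + 0.1937×361.19 + 0.1802×427.25 + 0.1543×1359.87 + 0.1316×1128.21 + 0.0829×1997.72 + 0.0893×2392.25 = 902.7072 per 100,000.
District 3: 0.1680×85.41 + 0.1937×229.18 + 0.1802×356.39 + 0.1543×751.00 + 0.1316×1073.41 + 0.0829×1476.92 + 0.0893×1943.20 = 676.0240 per 100,000.
Difference = 902.7072 − 676.0240 = 226.6832.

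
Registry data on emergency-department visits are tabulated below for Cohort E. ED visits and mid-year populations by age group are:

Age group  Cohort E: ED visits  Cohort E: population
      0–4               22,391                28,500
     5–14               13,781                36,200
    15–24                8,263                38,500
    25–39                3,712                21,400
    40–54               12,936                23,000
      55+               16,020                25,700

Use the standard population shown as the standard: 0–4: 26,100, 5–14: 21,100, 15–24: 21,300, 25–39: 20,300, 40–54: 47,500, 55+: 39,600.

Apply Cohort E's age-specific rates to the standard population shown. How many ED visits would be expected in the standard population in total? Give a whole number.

Age-specific rates per 1,000 for Cohort E: 785.649, 380.691, 214.623, 173.458, 562.435, 623.346.
Expected ED visits = Σ (standard pop × age-specific rate ÷ 1,000)
= 26,100×785.649/1,000 + 21,100×380.691/1,000 + 21,300×214.623/1,000 + 20,300×173.458/1,000 + 47,500×562.435/1,000 + 39,600×623.346/1,000
= 20505.44 + 8032.57 + 4571.48 + 3521.20 + 26715.65 + 24684.51 = 88030.85.

88031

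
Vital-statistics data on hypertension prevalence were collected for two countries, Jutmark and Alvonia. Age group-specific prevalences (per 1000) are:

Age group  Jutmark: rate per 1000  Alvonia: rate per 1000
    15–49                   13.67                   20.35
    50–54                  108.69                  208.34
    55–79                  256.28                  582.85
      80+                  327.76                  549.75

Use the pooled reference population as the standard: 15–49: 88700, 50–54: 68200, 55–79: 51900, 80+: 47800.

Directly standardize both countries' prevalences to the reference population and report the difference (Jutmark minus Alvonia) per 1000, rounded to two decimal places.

-136.20

Standard total = 256600; weights = 0.3457, 0.2658, 0.2023, 0.1863.
Jutmark: 0.3457×13.67 + 0.2658×108.69 + 0.2023×256.28 + 0.1863×327.76 = 146.5045 per 1000.
Alvonia: 0.3457×20.35 + 0.2658×208.34 + 0.2023×582.85 + 0.1863×549.75 = 282.7038 per 1000.
Difference = 146.5045 − 282.7038 = -136.1993.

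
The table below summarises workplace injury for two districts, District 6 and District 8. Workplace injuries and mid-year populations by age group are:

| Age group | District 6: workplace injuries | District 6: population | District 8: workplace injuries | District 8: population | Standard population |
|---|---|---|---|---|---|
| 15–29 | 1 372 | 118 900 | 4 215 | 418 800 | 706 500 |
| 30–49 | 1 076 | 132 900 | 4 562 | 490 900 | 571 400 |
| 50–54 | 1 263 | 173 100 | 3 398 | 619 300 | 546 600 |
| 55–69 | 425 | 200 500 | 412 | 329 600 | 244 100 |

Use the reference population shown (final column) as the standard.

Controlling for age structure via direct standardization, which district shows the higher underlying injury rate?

Age-specific rates per 10 000 for District 6: 115.39, 80.96, 72.96, 21.20.
For District 8: 100.64, 92.93, 54.87, 12.50.
Standard total = 2 068 600; weights = 0.3415, 0.2762, 0.2642, 0.1180.
District 6: 0.3415×115.39 + 0.2762×80.96 + 0.2642×72.96 + 0.1180×21.20 = 83.5552 per 10 000.
District 8: 0.3415×100.64 + 0.2762×92.93 + 0.2642×54.87 + 0.1180×12.50 = 76.0170 per 10 000.
The crude rates (66.13 vs 67.72) would put District 8 higher, but that reflects its age composition; once standardized to a common age structure, District 6 has the higher underlying rate.

District 6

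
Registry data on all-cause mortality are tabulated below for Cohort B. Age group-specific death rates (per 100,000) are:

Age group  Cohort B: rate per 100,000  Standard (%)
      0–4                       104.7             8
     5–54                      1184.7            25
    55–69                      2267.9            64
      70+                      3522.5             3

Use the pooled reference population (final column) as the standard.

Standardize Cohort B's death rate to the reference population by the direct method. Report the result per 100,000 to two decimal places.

1861.68

Standard weights: 0.08, 0.25, 0.64, 0.03.
Standardized rate: 0.0800×104.7 + 0.2500×1184.7 + 0.6400×2267.9 + 0.0300×3522.5 = 1861.6820 per 100,000.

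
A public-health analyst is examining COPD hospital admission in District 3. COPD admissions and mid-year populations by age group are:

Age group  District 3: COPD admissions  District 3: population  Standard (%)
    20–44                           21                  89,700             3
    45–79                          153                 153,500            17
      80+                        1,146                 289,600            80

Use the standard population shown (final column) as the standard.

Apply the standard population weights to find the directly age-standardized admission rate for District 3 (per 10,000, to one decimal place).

33.4

Age-specific rates per 10,000 for District 3: 2.34, 9.97, 39.57.
Standard weights: 0.03, 0.17, 0.80.
Standardized rate: 0.0300×2.34 + 0.1700×9.97 + 0.8000×39.57 = 33.4222 per 10,000.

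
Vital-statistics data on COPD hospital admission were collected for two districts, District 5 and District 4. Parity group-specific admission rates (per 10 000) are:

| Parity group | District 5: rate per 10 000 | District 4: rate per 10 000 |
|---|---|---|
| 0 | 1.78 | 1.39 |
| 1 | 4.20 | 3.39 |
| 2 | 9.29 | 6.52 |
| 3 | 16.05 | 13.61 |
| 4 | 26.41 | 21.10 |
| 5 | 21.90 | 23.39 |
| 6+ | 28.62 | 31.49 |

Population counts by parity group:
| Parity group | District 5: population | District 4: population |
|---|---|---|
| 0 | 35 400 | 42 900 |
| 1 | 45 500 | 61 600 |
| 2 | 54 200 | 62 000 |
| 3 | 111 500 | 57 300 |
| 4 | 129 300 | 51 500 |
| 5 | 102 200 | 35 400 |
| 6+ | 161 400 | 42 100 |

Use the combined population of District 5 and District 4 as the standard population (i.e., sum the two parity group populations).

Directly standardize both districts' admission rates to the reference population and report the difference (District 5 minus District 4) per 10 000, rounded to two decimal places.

Combined standard total = 992 300; weights = 0.0789, 0.1079, 0.1171, 0.1701, 0.1822, 0.1387, 0.2051.
District 5: 0.0789×1.78 + 0.1079×4.20 + 0.1171×9.29 + 0.1701×16.05 + 0.1822×26.41 + 0.1387×21.90 + 0.2051×28.62 = 18.1301 per 10 000.
District 4: 0.0789×1.39 + 0.1079×3.39 + 0.1171×6.52 + 0.1701×13.61 + 0.1822×21.10 + 0.1387×23.39 + 0.2051×31.49 = 17.1001 per 10 000.
Difference = 18.1301 − 17.1001 = 1.0299.

1.03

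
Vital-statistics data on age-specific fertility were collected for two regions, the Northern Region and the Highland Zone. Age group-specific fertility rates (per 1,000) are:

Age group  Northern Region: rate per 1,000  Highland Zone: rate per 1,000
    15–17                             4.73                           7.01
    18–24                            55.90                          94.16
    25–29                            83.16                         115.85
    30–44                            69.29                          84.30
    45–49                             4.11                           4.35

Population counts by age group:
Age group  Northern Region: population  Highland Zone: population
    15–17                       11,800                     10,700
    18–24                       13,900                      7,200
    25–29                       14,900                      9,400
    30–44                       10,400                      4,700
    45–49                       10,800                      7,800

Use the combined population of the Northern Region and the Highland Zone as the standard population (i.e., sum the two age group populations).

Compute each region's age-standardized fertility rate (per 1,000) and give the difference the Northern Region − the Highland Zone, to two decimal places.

-18.54

Combined standard total = 101,600; weights = 0.2215, 0.2077, 0.2392, 0.1486, 0.1831.
The Northern Region: 0.2215×4.73 + 0.2077×55.90 + 0.2392×83.16 + 0.1486×69.29 + 0.1831×4.11 = 43.5967 per 1,000.
The Highland Zone: 0.2215×7.01 + 0.2077×94.16 + 0.2392×115.85 + 0.1486×84.30 + 0.1831×4.35 = 62.1407 per 1,000.
Difference = 43.5967 − 62.1407 = -18.5440.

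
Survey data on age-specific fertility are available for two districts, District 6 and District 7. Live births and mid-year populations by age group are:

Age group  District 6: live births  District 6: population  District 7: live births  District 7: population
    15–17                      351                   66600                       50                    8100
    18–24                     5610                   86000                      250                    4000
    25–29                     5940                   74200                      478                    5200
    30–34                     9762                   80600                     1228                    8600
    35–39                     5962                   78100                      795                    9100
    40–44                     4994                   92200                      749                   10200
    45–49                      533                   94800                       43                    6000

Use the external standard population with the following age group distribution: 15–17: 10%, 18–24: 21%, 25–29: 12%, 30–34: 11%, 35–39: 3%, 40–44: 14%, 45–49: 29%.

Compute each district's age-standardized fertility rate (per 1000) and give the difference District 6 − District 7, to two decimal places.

Age-specific rates per 1000 for District 6: 5.270, 65.233, 80.054, 121.117, 76.338, 54.165, 5.622.
For District 7: 6.173, 62.500, 91.923, 142.791, 87.363, 73.431, 7.167.
Standard weights: 0.10, 0.21, 0.12, 0.11, 0.03, 0.14, 0.29.
District 6: 0.1000×5.270 + 0.2100×65.233 + 0.1200×80.054 + 0.1100×121.117 + 0.0300×76.338 + 0.1400×54.165 + 0.2900×5.622 = 48.6589 per 1000.
District 7: 0.1000×6.173 + 0.2100×62.500 + 0.1200×91.923 + 0.1100×142.791 + 0.0300×87.363 + 0.1400×73.431 + 0.2900×7.167 = 55.4596 per 1000.
Difference = 48.6589 − 55.4596 = -6.8008.

-6.80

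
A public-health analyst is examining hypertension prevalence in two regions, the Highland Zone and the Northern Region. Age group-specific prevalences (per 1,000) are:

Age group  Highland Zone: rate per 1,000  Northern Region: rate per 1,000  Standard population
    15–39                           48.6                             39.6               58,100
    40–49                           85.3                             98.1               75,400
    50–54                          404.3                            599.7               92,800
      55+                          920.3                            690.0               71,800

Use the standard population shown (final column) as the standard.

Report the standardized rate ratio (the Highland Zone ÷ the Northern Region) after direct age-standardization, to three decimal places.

0.982

Standard total = 298,100; weights = 0.1949, 0.2529, 0.3113, 0.2409.
The Highland Zone: 0.1949×48.6 + 0.2529×85.3 + 0.3113×404.3 + 0.2409×920.3 = 378.5705 per 1,000.
The Northern Region: 0.1949×39.6 + 0.2529×98.1 + 0.3113×599.7 + 0.2409×690.0 = 385.4131 per 1,000.
Ratio = 378.5705 ÷ 385.4131 = 0.98225.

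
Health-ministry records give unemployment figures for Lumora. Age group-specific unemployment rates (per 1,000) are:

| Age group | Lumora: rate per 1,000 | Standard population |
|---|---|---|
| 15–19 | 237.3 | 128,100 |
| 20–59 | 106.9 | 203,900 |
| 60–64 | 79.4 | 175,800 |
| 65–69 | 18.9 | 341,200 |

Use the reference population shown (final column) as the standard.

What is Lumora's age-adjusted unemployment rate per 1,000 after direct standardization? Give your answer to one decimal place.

85.5

Standard total = 849,000; weights = 0.1509, 0.2402, 0.2071, 0.4019.
Standardized rate: 0.1509×237.3 + 0.2402×106.9 + 0.2071×79.4 + 0.4019×18.9 = 85.5150 per 1,000.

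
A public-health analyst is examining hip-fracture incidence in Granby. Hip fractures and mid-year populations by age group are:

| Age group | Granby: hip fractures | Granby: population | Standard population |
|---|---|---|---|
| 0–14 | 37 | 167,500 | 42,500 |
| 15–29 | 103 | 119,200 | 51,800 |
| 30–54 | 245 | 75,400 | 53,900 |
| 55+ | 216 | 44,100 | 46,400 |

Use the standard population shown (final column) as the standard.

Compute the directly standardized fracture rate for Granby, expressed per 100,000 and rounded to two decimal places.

234.61

Age-specific rates per 100,000 for Granby: 22.09, 86.41, 324.93, 489.80.
Standard total = 194,600; weights = 0.2184, 0.2662, 0.2770, 0.2384.
Standardized rate: 0.2184×22.09 + 0.2662×86.41 + 0.2770×324.93 + 0.2384×489.80 = 234.6108 per 100,000.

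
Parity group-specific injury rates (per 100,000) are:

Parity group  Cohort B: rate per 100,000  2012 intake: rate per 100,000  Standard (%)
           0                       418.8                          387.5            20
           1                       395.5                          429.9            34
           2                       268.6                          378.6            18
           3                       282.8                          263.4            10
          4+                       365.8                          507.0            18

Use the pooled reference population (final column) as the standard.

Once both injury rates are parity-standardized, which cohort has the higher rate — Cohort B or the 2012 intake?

2012 intake

Standard weights: 0.20, 0.34, 0.18, 0.10, 0.18.
Cohort B: 0.2000×418.8 + 0.3400×395.5 + 0.1800×268.6 + 0.1000×282.8 + 0.1800×365.8 = 360.7020 per 100,000.
The 2012 intake: 0.2000×387.5 + 0.3400×429.9 + 0.1800×378.6 + 0.1000×263.4 + 0.1800×507.0 = 409.4140 per 100,000.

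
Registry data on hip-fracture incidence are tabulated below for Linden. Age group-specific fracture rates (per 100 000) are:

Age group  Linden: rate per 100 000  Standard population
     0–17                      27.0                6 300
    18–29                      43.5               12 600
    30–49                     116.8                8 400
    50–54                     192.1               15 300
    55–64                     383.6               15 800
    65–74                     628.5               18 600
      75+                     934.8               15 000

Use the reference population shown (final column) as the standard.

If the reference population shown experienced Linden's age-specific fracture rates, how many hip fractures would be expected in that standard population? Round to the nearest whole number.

364

Expected hip fractures = Σ (standard pop × age-specific rate ÷ 100 000)
= 6 300×27.0/100 000 + 12 600×43.5/100 000 + 8 400×116.8/100 000 + 15 300×192.1/100 000 + 15 800×383.6/100 000 + 18 600×628.5/100 000 + 15 000×934.8/100 000
= 1.70 + 5.48 + 9.81 + 29.39 + 60.61 + 116.90 + 140.22 = 364.11.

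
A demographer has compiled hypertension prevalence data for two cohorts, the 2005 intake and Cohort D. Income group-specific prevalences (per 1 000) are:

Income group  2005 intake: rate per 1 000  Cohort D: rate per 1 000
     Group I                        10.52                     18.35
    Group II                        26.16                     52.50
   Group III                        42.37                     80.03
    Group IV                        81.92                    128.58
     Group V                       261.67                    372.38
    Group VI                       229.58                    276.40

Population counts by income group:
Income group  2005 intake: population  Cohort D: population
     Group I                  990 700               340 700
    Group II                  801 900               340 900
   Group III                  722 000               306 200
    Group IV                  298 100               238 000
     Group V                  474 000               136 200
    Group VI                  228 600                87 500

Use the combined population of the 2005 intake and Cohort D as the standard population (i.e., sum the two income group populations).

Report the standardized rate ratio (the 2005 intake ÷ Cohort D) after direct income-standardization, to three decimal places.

0.661

Combined standard total = 4 964 800; weights = 0.2682, 0.2302, 0.2071, 0.1080, 0.1229, 0.0637.
The 2005 intake: 0.2682×10.52 + 0.2302×26.16 + 0.2071×42.37 + 0.1080×81.92 + 0.1229×261.67 + 0.0637×229.58 = 73.2407 per 1 000.
Cohort D: 0.2682×18.35 + 0.2302×52.50 + 0.2071×80.03 + 0.1080×128.58 + 0.1229×372.38 + 0.0637×276.40 = 110.8289 per 1 000.
Ratio = 73.2407 ÷ 110.8289 = 0.66084.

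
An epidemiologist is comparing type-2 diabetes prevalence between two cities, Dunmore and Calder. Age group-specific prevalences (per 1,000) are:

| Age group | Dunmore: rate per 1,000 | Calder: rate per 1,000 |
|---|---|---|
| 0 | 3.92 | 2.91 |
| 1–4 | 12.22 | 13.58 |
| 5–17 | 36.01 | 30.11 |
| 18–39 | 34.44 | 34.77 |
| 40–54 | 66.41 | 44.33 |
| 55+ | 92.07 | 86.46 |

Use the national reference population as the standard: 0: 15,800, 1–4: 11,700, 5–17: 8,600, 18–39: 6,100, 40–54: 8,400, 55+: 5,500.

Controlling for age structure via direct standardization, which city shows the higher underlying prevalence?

Dunmore

Standard total = 56,100; weights = 0.2816, 0.2086, 0.1533, 0.1087, 0.1497, 0.0980.
Dunmore: 0.2816×3.92 + 0.2086×12.22 + 0.1533×36.01 + 0.1087×34.44 + 0.1497×66.41 + 0.0980×92.07 = 31.8879 per 1,000.
Calder: 0.2816×2.91 + 0.2086×13.58 + 0.1533×30.11 + 0.1087×34.77 + 0.1497×44.33 + 0.0980×86.46 = 27.1624 per 1,000.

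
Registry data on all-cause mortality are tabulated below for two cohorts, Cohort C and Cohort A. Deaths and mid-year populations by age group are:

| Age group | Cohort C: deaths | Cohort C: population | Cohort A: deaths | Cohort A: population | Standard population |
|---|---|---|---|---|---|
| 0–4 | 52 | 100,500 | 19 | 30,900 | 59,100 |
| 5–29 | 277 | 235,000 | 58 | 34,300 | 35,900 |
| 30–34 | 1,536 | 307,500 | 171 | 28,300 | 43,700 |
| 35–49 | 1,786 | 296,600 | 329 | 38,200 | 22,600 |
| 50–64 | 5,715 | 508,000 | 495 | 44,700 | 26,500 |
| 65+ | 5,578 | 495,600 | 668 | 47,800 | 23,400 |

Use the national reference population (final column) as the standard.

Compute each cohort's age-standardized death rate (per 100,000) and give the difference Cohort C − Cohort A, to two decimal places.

Age-specific rates per 100,000 for Cohort C: 51.74, 117.87, 499.51, 602.16, 1125.00, 1125.50.
For Cohort A: 61.49, 169.10, 604.24, 861.26, 1107.38, 1397.49.
Standard total = 211,200; weights = 0.2798, 0.1700, 0.2069, 0.1070, 0.1255, 0.1108.
Cohort C: 0.2798×51.74 + 0.1700×117.87 + 0.2069×499.51 + 0.1070×602.16 + 0.1255×1125.00 + 0.1108×1125.50 = 468.1642 per 100,000.
Cohort A: 0.2798×61.49 + 0.1700×169.10 + 0.2069×604.24 + 0.1070×861.26 + 0.1255×1107.38 + 0.1108×1397.49 = 556.9182 per 100,000.
Difference = 468.1642 − 556.9182 = -88.7540.

-88.75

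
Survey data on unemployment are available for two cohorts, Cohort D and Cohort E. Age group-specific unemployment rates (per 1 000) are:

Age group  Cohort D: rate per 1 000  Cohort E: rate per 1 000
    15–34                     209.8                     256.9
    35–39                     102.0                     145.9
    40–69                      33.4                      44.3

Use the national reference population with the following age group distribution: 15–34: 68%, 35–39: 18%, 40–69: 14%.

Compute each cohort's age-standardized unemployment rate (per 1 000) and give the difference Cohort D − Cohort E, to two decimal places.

Standard weights: 0.68, 0.18, 0.14.
Cohort D: 0.6800×209.8 + 0.1800×102.0 + 0.1400×33.4 = 165.7000 per 1 000.
Cohort E: 0.6800×256.9 + 0.1800×145.9 + 0.1400×44.3 = 207.1560 per 1 000.
Difference = 165.7000 − 207.1560 = -41.4560.

-41.46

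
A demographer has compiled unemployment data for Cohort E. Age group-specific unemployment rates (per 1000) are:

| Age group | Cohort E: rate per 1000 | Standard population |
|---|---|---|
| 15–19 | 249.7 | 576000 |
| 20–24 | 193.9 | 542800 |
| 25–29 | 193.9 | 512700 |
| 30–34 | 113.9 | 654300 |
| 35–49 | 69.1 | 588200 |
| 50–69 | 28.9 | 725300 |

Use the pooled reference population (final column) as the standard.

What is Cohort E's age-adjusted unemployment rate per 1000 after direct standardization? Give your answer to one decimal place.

Standard total = 3599300; weights = 0.1600, 0.1508, 0.1424, 0.1818, 0.1634, 0.2015.
Standardized rate: 0.1600×249.7 + 0.1508×193.9 + 0.1424×193.9 + 0.1818×113.9 + 0.1634×69.1 + 0.2015×28.9 = 134.6426 per 1000.

134.6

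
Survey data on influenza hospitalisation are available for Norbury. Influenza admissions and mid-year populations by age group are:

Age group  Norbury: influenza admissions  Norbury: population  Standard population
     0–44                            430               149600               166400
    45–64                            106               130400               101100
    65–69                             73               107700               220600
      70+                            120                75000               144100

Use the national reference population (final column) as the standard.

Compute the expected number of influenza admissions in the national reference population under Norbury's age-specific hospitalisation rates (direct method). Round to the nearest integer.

Age-specific rates per 100000 for Norbury: 287.43, 81.29, 67.78, 160.00.
Expected influenza admissions = Σ (standard pop × age-specific rate ÷ 100000)
= 166400×287.43/100000 + 101100×81.29/100000 + 220600×67.78/100000 + 144100×160.00/100000
= 478.29 + 82.18 + 149.52 + 230.56 = 940.56.

941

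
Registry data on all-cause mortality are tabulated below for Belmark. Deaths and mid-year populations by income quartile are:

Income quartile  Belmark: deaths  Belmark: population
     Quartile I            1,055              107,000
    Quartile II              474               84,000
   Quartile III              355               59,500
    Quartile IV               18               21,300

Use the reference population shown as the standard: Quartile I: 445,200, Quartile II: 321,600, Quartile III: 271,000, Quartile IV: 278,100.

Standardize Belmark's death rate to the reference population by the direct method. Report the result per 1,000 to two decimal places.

Income-specific rates per 1,000 for Belmark: 9.860, 5.643, 5.966, 0.845.
Standard total = 1,315,900; weights = 0.3383, 0.2444, 0.2059, 0.2113.
Standardized rate: 0.3383×9.860 + 0.2444×5.643 + 0.2059×5.966 + 0.2113×0.845 = 6.1222 per 1,000.

6.12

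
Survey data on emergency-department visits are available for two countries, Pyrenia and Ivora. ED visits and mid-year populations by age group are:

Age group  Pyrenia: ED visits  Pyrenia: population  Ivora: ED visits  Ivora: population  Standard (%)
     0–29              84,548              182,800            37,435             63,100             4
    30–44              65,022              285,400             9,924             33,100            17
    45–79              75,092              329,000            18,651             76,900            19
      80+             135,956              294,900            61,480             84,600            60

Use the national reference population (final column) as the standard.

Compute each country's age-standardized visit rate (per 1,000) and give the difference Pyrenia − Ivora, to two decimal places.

-179.60

Age-specific rates per 1,000 for Pyrenia: 462.516, 227.828, 228.243, 461.024.
For Ivora: 593.265, 299.819, 242.536, 726.714.
Standard weights: 0.04, 0.17, 0.19, 0.60.
Pyrenia: 0.0400×462.516 + 0.1700×227.828 + 0.1900×228.243 + 0.6000×461.024 = 377.2120 per 1,000.
Ivora: 0.0400×593.265 + 0.1700×299.819 + 0.1900×242.536 + 0.6000×726.714 = 556.8099 per 1,000.
Difference = 377.2120 − 556.8099 = -179.5979.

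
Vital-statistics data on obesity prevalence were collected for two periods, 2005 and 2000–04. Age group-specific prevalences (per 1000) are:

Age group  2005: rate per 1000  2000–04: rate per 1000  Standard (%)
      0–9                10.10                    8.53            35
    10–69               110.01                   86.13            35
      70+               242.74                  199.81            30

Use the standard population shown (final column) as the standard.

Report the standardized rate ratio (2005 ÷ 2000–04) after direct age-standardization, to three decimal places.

Standard weights: 0.35, 0.35, 0.30.
2005: 0.3500×10.10 + 0.3500×110.01 + 0.3000×242.74 = 114.8605 per 1000.
2000–04: 0.3500×8.53 + 0.3500×86.13 + 0.3000×199.81 = 93.0740 per 1000.
Ratio = 114.8605 ÷ 93.0740 = 1.23408.

1.234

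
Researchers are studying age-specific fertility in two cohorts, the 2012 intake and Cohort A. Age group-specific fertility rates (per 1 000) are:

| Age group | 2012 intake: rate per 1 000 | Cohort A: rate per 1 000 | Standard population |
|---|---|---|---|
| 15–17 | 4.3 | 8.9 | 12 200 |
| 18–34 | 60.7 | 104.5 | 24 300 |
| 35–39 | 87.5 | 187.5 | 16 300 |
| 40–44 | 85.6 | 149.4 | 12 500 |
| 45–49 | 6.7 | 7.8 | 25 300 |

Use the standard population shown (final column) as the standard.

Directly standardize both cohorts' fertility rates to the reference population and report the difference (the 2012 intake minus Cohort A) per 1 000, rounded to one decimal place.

-39.5

Standard total = 90 600; weights = 0.1347, 0.2682, 0.1799, 0.1380, 0.2792.
The 2012 intake: 0.1347×4.3 + 0.2682×60.7 + 0.1799×87.5 + 0.1380×85.6 + 0.2792×6.7 = 46.2829 per 1 000.
Cohort A: 0.1347×8.9 + 0.2682×104.5 + 0.1799×187.5 + 0.1380×149.4 + 0.2792×7.8 = 85.7508 per 1 000.
Difference = 46.2829 − 85.7508 = -39.4679.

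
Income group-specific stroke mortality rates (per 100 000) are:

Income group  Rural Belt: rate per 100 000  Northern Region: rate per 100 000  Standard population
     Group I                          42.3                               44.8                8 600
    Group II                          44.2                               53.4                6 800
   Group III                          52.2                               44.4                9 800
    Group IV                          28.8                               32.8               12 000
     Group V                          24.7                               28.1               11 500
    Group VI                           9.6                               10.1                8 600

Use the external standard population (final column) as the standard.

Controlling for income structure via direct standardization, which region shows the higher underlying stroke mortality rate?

Standard total = 57 300; weights = 0.1501, 0.1187, 0.1710, 0.2094, 0.2007, 0.1501.
The Rural Belt: 0.1501×42.3 + 0.1187×44.2 + 0.1710×52.2 + 0.2094×28.8 + 0.2007×24.7 + 0.1501×9.6 = 32.9513 per 100 000.
The Northern Region: 0.1501×44.8 + 0.1187×53.4 + 0.1710×44.4 + 0.2094×32.8 + 0.2007×28.1 + 0.1501×10.1 = 34.6794 per 100 000.

Northern Region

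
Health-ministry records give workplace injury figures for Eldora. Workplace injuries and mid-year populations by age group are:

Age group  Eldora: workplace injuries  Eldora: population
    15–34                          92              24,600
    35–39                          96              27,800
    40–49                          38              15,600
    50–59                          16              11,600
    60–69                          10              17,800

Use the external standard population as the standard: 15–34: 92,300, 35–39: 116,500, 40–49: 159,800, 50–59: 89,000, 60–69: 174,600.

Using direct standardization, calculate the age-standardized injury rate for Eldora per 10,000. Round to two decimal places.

21.47

Age-specific rates per 10,000 for Eldora: 37.40, 34.53, 24.36, 13.79, 5.62.
Standard total = 632,200; weights = 0.1460, 0.1843, 0.2528, 0.1408, 0.2762.
Standardized rate: 0.1460×37.40 + 0.1843×34.53 + 0.2528×24.36 + 0.1408×13.79 + 0.2762×5.62 = 21.4741 per 10,000.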